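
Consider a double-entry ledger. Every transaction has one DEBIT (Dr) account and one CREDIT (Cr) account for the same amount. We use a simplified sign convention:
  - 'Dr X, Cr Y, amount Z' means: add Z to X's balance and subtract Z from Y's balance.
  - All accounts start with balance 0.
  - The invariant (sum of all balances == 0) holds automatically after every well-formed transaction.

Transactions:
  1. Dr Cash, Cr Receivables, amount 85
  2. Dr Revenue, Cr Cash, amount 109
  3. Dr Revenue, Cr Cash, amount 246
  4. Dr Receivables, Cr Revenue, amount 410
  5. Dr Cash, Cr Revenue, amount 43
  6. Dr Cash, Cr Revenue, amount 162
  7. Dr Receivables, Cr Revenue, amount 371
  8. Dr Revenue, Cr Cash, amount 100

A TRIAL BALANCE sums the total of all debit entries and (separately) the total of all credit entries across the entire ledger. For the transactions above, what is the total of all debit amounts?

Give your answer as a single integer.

Answer: 1526

Derivation:
Txn 1: debit+=85
Txn 2: debit+=109
Txn 3: debit+=246
Txn 4: debit+=410
Txn 5: debit+=43
Txn 6: debit+=162
Txn 7: debit+=371
Txn 8: debit+=100
Total debits = 1526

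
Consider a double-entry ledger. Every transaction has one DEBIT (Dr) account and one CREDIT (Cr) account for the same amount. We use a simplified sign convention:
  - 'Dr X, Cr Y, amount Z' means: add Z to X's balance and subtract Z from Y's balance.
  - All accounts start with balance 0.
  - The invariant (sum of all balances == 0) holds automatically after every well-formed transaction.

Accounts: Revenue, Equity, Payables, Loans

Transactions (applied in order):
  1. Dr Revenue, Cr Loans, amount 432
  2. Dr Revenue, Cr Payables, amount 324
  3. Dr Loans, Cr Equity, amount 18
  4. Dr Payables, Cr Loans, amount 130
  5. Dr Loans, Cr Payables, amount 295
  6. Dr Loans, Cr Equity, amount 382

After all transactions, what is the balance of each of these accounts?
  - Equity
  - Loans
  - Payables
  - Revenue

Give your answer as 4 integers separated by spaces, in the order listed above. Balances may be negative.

Answer: -400 133 -489 756

Derivation:
After txn 1 (Dr Revenue, Cr Loans, amount 432): Loans=-432 Revenue=432
After txn 2 (Dr Revenue, Cr Payables, amount 324): Loans=-432 Payables=-324 Revenue=756
After txn 3 (Dr Loans, Cr Equity, amount 18): Equity=-18 Loans=-414 Payables=-324 Revenue=756
After txn 4 (Dr Payables, Cr Loans, amount 130): Equity=-18 Loans=-544 Payables=-194 Revenue=756
After txn 5 (Dr Loans, Cr Payables, amount 295): Equity=-18 Loans=-249 Payables=-489 Revenue=756
After txn 6 (Dr Loans, Cr Equity, amount 382): Equity=-400 Loans=133 Payables=-489 Revenue=756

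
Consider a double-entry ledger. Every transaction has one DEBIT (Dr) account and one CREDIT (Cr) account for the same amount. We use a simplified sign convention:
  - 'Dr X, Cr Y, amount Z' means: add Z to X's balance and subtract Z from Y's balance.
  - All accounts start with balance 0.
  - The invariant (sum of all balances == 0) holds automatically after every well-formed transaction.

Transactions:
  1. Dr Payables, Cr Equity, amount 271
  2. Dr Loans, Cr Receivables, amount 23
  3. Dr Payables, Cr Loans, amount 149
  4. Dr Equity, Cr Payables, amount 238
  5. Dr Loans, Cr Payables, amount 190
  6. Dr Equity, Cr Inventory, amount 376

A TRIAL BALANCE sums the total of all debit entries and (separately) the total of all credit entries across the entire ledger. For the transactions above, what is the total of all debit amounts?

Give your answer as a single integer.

Txn 1: debit+=271
Txn 2: debit+=23
Txn 3: debit+=149
Txn 4: debit+=238
Txn 5: debit+=190
Txn 6: debit+=376
Total debits = 1247

Answer: 1247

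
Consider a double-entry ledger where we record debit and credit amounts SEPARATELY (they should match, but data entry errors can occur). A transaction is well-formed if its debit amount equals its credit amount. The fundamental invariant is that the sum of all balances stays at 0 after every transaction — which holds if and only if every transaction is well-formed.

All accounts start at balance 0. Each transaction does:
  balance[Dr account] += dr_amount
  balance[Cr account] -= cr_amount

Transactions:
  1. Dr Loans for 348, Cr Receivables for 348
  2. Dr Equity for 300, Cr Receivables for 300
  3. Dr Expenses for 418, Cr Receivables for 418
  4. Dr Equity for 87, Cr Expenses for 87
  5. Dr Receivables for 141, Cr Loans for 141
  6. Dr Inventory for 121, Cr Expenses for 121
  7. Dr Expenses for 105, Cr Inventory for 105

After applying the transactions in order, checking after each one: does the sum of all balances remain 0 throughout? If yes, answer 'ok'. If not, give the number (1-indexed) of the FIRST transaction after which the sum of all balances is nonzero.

Answer: ok

Derivation:
After txn 1: dr=348 cr=348 sum_balances=0
After txn 2: dr=300 cr=300 sum_balances=0
After txn 3: dr=418 cr=418 sum_balances=0
After txn 4: dr=87 cr=87 sum_balances=0
After txn 5: dr=141 cr=141 sum_balances=0
After txn 6: dr=121 cr=121 sum_balances=0
After txn 7: dr=105 cr=105 sum_balances=0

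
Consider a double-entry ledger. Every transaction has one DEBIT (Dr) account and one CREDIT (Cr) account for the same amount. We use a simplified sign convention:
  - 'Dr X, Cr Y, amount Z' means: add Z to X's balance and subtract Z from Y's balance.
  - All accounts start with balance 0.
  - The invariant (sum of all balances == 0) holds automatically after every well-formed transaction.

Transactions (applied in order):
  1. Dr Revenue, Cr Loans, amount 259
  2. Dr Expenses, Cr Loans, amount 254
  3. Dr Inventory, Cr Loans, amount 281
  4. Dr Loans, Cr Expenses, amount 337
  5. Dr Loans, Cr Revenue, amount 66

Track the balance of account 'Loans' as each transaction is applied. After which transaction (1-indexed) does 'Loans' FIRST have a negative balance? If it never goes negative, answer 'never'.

After txn 1: Loans=-259

Answer: 1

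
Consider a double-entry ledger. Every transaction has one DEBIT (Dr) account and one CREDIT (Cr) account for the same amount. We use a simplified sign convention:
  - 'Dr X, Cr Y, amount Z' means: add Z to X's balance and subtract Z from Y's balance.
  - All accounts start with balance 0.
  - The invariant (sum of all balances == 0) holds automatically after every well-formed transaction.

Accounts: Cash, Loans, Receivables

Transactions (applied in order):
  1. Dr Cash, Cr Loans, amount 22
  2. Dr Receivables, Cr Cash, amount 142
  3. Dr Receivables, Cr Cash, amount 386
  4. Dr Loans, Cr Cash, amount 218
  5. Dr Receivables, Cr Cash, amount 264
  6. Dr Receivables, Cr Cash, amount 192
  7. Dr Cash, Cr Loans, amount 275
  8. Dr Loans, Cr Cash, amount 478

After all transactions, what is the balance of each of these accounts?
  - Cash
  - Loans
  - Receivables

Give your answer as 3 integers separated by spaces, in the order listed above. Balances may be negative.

Answer: -1383 399 984

Derivation:
After txn 1 (Dr Cash, Cr Loans, amount 22): Cash=22 Loans=-22
After txn 2 (Dr Receivables, Cr Cash, amount 142): Cash=-120 Loans=-22 Receivables=142
After txn 3 (Dr Receivables, Cr Cash, amount 386): Cash=-506 Loans=-22 Receivables=528
After txn 4 (Dr Loans, Cr Cash, amount 218): Cash=-724 Loans=196 Receivables=528
After txn 5 (Dr Receivables, Cr Cash, amount 264): Cash=-988 Loans=196 Receivables=792
After txn 6 (Dr Receivables, Cr Cash, amount 192): Cash=-1180 Loans=196 Receivables=984
After txn 7 (Dr Cash, Cr Loans, amount 275): Cash=-905 Loans=-79 Receivables=984
After txn 8 (Dr Loans, Cr Cash, amount 478): Cash=-1383 Loans=399 Receivables=984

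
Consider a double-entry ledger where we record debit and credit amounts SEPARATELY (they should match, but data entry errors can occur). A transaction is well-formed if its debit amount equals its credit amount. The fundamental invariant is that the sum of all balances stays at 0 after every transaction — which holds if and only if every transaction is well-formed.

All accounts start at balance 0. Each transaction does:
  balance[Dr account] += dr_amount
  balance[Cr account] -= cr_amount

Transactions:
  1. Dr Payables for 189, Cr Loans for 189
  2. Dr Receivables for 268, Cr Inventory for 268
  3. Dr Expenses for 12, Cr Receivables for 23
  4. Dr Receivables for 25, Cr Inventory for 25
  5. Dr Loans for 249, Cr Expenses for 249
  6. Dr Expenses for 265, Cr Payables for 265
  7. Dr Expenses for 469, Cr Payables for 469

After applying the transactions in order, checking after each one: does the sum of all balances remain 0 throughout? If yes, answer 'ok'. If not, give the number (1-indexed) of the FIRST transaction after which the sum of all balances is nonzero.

Answer: 3

Derivation:
After txn 1: dr=189 cr=189 sum_balances=0
After txn 2: dr=268 cr=268 sum_balances=0
After txn 3: dr=12 cr=23 sum_balances=-11
After txn 4: dr=25 cr=25 sum_balances=-11
After txn 5: dr=249 cr=249 sum_balances=-11
After txn 6: dr=265 cr=265 sum_balances=-11
After txn 7: dr=469 cr=469 sum_balances=-11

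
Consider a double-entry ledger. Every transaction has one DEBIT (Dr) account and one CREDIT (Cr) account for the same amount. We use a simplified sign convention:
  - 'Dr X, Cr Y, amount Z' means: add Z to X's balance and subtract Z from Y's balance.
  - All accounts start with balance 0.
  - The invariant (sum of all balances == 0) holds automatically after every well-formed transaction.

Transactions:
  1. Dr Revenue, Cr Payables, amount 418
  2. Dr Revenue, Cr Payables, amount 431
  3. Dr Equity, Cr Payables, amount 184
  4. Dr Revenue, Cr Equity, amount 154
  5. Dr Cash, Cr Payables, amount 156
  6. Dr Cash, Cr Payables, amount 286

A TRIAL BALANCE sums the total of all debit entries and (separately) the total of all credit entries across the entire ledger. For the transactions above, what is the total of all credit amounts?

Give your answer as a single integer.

Txn 1: credit+=418
Txn 2: credit+=431
Txn 3: credit+=184
Txn 4: credit+=154
Txn 5: credit+=156
Txn 6: credit+=286
Total credits = 1629

Answer: 1629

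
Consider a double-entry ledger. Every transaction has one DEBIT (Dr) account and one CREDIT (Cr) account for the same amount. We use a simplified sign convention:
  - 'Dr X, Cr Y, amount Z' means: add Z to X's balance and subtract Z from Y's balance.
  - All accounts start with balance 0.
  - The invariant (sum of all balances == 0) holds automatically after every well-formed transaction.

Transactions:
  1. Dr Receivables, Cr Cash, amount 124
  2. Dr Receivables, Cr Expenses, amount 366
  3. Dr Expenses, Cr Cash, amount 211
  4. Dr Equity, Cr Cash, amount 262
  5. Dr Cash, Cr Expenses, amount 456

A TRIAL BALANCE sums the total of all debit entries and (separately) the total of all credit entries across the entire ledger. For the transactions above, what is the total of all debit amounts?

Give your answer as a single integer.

Txn 1: debit+=124
Txn 2: debit+=366
Txn 3: debit+=211
Txn 4: debit+=262
Txn 5: debit+=456
Total debits = 1419

Answer: 1419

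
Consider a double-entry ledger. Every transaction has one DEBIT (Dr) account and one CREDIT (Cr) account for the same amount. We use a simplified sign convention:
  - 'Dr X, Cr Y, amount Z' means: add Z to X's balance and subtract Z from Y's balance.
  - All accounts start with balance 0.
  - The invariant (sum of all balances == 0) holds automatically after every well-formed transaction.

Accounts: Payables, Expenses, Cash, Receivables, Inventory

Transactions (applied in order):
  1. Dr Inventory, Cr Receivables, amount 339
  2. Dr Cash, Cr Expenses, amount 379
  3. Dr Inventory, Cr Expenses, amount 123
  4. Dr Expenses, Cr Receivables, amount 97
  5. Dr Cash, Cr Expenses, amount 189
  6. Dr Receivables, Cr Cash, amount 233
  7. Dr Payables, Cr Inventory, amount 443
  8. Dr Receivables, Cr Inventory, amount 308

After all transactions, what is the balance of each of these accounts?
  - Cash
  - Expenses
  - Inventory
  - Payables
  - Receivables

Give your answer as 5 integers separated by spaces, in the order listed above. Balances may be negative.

After txn 1 (Dr Inventory, Cr Receivables, amount 339): Inventory=339 Receivables=-339
After txn 2 (Dr Cash, Cr Expenses, amount 379): Cash=379 Expenses=-379 Inventory=339 Receivables=-339
After txn 3 (Dr Inventory, Cr Expenses, amount 123): Cash=379 Expenses=-502 Inventory=462 Receivables=-339
After txn 4 (Dr Expenses, Cr Receivables, amount 97): Cash=379 Expenses=-405 Inventory=462 Receivables=-436
After txn 5 (Dr Cash, Cr Expenses, amount 189): Cash=568 Expenses=-594 Inventory=462 Receivables=-436
After txn 6 (Dr Receivables, Cr Cash, amount 233): Cash=335 Expenses=-594 Inventory=462 Receivables=-203
After txn 7 (Dr Payables, Cr Inventory, amount 443): Cash=335 Expenses=-594 Inventory=19 Payables=443 Receivables=-203
After txn 8 (Dr Receivables, Cr Inventory, amount 308): Cash=335 Expenses=-594 Inventory=-289 Payables=443 Receivables=105

Answer: 335 -594 -289 443 105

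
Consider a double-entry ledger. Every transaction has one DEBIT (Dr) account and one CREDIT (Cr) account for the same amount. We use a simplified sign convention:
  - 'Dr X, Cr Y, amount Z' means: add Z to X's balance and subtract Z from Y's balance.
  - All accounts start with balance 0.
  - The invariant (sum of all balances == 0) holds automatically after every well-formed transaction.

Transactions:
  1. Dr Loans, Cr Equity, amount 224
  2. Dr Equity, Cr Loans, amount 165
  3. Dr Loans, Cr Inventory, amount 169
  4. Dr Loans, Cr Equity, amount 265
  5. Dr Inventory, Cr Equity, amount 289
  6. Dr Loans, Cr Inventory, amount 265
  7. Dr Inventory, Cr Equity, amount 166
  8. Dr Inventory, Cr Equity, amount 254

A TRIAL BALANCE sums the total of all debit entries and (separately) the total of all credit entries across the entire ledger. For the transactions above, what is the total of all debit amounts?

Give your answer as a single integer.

Answer: 1797

Derivation:
Txn 1: debit+=224
Txn 2: debit+=165
Txn 3: debit+=169
Txn 4: debit+=265
Txn 5: debit+=289
Txn 6: debit+=265
Txn 7: debit+=166
Txn 8: debit+=254
Total debits = 1797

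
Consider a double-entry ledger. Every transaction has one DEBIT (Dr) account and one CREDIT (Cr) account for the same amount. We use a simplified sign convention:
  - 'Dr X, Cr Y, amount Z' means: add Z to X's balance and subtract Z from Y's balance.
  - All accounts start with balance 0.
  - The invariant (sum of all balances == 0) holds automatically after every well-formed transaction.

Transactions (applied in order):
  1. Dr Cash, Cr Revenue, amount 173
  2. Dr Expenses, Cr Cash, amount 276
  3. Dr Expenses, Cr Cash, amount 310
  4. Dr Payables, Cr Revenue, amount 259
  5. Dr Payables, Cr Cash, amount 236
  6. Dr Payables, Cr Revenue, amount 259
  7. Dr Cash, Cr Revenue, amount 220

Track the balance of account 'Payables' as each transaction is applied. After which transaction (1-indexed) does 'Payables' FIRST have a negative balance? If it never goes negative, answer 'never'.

Answer: never

Derivation:
After txn 1: Payables=0
After txn 2: Payables=0
After txn 3: Payables=0
After txn 4: Payables=259
After txn 5: Payables=495
After txn 6: Payables=754
After txn 7: Payables=754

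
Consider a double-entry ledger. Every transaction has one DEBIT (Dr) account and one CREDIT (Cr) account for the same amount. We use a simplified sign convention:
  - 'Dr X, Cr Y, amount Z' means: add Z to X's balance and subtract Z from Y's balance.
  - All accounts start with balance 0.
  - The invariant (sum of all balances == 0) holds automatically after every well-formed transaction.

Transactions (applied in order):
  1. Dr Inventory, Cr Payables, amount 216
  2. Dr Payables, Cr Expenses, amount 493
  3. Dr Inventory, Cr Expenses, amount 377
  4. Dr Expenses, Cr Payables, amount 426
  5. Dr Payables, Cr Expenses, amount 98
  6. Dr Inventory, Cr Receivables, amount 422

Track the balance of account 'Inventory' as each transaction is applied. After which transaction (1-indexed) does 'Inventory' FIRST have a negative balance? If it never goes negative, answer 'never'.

Answer: never

Derivation:
After txn 1: Inventory=216
After txn 2: Inventory=216
After txn 3: Inventory=593
After txn 4: Inventory=593
After txn 5: Inventory=593
After txn 6: Inventory=1015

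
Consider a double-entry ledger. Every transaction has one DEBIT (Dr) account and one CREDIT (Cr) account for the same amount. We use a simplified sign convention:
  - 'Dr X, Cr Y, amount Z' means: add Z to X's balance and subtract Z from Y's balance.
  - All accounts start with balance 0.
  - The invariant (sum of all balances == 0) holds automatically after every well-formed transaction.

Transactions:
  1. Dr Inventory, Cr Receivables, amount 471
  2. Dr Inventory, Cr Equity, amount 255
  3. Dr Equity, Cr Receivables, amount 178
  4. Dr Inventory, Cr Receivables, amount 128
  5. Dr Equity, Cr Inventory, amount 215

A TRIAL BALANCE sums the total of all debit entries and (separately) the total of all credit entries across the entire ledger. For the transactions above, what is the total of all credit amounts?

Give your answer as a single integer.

Answer: 1247

Derivation:
Txn 1: credit+=471
Txn 2: credit+=255
Txn 3: credit+=178
Txn 4: credit+=128
Txn 5: credit+=215
Total credits = 1247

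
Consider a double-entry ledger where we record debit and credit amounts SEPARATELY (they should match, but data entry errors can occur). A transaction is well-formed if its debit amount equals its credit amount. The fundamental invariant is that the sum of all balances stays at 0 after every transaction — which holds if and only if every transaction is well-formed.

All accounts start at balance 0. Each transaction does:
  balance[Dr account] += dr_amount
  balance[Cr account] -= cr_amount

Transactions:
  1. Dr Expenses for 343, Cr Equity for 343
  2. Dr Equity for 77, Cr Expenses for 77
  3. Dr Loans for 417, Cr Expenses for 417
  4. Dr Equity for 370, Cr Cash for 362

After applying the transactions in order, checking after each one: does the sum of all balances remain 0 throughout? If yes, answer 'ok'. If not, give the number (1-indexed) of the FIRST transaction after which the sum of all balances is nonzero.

Answer: 4

Derivation:
After txn 1: dr=343 cr=343 sum_balances=0
After txn 2: dr=77 cr=77 sum_balances=0
After txn 3: dr=417 cr=417 sum_balances=0
After txn 4: dr=370 cr=362 sum_balances=8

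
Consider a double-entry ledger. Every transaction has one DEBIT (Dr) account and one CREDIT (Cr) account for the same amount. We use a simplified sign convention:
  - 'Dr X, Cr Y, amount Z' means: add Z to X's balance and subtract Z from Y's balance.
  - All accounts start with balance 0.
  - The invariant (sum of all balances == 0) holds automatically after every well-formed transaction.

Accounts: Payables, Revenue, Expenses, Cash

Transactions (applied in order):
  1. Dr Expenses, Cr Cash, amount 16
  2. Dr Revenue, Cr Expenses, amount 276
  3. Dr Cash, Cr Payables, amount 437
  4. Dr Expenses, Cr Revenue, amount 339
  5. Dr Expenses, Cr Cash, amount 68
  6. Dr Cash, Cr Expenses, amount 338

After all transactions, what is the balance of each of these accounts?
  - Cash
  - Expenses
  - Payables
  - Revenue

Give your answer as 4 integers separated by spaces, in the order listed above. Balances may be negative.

After txn 1 (Dr Expenses, Cr Cash, amount 16): Cash=-16 Expenses=16
After txn 2 (Dr Revenue, Cr Expenses, amount 276): Cash=-16 Expenses=-260 Revenue=276
After txn 3 (Dr Cash, Cr Payables, amount 437): Cash=421 Expenses=-260 Payables=-437 Revenue=276
After txn 4 (Dr Expenses, Cr Revenue, amount 339): Cash=421 Expenses=79 Payables=-437 Revenue=-63
After txn 5 (Dr Expenses, Cr Cash, amount 68): Cash=353 Expenses=147 Payables=-437 Revenue=-63
After txn 6 (Dr Cash, Cr Expenses, amount 338): Cash=691 Expenses=-191 Payables=-437 Revenue=-63

Answer: 691 -191 -437 -63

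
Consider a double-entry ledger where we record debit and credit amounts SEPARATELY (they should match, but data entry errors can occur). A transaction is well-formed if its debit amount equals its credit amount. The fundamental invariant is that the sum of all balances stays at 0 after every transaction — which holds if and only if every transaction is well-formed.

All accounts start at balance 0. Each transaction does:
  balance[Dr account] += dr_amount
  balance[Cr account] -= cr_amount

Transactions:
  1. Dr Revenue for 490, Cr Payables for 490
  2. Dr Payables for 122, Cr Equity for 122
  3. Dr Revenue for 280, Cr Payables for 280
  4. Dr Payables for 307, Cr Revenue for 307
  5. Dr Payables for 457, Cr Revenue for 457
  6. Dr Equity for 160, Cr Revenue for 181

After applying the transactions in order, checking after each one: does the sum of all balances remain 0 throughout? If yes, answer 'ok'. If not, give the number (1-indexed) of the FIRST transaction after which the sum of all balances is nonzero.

Answer: 6

Derivation:
After txn 1: dr=490 cr=490 sum_balances=0
After txn 2: dr=122 cr=122 sum_balances=0
After txn 3: dr=280 cr=280 sum_balances=0
After txn 4: dr=307 cr=307 sum_balances=0
After txn 5: dr=457 cr=457 sum_balances=0
After txn 6: dr=160 cr=181 sum_balances=-21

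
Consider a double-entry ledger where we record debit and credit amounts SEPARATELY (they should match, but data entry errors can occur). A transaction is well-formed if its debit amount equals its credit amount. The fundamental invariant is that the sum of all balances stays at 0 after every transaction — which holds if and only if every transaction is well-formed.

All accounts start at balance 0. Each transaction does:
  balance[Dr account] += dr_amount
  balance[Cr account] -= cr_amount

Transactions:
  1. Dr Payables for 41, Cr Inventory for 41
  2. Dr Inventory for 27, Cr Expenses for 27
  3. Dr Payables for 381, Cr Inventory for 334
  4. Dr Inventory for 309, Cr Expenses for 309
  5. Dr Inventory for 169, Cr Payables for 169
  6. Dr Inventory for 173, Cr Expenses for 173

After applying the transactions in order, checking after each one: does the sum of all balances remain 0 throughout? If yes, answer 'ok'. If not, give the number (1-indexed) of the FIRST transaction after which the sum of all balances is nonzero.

After txn 1: dr=41 cr=41 sum_balances=0
After txn 2: dr=27 cr=27 sum_balances=0
After txn 3: dr=381 cr=334 sum_balances=47
After txn 4: dr=309 cr=309 sum_balances=47
After txn 5: dr=169 cr=169 sum_balances=47
After txn 6: dr=173 cr=173 sum_balances=47

Answer: 3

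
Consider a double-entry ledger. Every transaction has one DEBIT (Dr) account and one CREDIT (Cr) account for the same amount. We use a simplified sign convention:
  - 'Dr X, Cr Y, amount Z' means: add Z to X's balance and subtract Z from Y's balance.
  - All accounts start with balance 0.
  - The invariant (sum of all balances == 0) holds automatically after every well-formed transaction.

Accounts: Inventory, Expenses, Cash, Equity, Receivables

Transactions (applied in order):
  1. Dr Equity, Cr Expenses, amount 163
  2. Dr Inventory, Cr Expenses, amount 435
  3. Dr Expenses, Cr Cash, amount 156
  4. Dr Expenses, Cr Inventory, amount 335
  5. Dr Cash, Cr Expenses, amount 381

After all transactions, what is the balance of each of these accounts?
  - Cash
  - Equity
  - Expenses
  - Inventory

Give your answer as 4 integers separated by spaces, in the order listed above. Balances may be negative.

After txn 1 (Dr Equity, Cr Expenses, amount 163): Equity=163 Expenses=-163
After txn 2 (Dr Inventory, Cr Expenses, amount 435): Equity=163 Expenses=-598 Inventory=435
After txn 3 (Dr Expenses, Cr Cash, amount 156): Cash=-156 Equity=163 Expenses=-442 Inventory=435
After txn 4 (Dr Expenses, Cr Inventory, amount 335): Cash=-156 Equity=163 Expenses=-107 Inventory=100
After txn 5 (Dr Cash, Cr Expenses, amount 381): Cash=225 Equity=163 Expenses=-488 Inventory=100

Answer: 225 163 -488 100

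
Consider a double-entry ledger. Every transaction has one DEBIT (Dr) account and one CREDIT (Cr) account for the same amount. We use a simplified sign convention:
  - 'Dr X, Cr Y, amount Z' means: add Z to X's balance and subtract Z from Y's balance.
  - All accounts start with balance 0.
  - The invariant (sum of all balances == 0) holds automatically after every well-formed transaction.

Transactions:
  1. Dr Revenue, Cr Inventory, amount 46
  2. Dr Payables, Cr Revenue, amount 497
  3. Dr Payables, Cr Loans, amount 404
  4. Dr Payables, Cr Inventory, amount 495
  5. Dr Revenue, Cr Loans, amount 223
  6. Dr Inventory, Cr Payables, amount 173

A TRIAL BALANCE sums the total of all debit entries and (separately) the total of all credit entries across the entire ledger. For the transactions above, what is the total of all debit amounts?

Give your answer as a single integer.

Answer: 1838

Derivation:
Txn 1: debit+=46
Txn 2: debit+=497
Txn 3: debit+=404
Txn 4: debit+=495
Txn 5: debit+=223
Txn 6: debit+=173
Total debits = 1838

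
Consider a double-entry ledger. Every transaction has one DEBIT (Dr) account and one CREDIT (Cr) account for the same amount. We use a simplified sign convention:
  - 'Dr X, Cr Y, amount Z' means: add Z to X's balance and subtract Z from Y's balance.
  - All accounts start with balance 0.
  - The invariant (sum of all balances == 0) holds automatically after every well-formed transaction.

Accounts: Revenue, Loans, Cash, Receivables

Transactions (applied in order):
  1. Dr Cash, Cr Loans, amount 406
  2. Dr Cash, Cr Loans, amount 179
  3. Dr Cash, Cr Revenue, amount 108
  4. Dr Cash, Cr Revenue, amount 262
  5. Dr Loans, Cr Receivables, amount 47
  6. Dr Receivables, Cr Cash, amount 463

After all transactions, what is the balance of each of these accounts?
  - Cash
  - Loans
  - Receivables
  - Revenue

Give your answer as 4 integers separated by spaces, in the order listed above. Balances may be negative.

After txn 1 (Dr Cash, Cr Loans, amount 406): Cash=406 Loans=-406
After txn 2 (Dr Cash, Cr Loans, amount 179): Cash=585 Loans=-585
After txn 3 (Dr Cash, Cr Revenue, amount 108): Cash=693 Loans=-585 Revenue=-108
After txn 4 (Dr Cash, Cr Revenue, amount 262): Cash=955 Loans=-585 Revenue=-370
After txn 5 (Dr Loans, Cr Receivables, amount 47): Cash=955 Loans=-538 Receivables=-47 Revenue=-370
After txn 6 (Dr Receivables, Cr Cash, amount 463): Cash=492 Loans=-538 Receivables=416 Revenue=-370

Answer: 492 -538 416 -370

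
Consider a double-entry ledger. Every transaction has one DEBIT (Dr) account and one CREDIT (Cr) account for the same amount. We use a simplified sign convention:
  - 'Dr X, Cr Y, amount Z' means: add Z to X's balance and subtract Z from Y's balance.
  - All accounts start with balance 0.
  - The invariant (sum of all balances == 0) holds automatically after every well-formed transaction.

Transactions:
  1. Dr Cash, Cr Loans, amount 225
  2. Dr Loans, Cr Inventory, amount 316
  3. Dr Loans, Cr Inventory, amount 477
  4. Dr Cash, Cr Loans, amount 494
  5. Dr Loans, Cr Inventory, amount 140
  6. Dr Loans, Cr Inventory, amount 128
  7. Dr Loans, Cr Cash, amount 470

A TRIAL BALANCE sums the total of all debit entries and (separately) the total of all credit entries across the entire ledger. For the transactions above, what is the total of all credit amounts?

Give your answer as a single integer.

Txn 1: credit+=225
Txn 2: credit+=316
Txn 3: credit+=477
Txn 4: credit+=494
Txn 5: credit+=140
Txn 6: credit+=128
Txn 7: credit+=470
Total credits = 2250

Answer: 2250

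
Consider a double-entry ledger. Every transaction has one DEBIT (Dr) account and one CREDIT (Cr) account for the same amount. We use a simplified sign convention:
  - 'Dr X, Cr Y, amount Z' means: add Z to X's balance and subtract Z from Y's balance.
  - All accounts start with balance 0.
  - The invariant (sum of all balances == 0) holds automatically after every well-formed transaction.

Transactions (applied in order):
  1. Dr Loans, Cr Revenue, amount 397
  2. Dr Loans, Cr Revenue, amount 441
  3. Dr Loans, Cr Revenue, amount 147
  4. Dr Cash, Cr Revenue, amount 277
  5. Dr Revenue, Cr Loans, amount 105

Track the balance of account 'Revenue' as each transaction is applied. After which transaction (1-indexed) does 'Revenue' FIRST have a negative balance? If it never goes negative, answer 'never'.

After txn 1: Revenue=-397

Answer: 1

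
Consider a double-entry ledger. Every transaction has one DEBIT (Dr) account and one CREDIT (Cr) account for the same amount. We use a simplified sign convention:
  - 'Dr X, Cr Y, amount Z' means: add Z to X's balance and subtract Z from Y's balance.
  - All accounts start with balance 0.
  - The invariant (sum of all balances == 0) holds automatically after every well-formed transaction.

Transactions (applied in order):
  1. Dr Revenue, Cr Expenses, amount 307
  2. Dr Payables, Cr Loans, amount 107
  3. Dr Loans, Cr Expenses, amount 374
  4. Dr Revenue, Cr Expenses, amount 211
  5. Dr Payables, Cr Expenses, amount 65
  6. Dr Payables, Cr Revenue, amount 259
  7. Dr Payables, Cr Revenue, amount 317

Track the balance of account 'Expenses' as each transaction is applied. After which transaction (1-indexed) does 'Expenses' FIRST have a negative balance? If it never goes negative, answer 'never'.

Answer: 1

Derivation:
After txn 1: Expenses=-307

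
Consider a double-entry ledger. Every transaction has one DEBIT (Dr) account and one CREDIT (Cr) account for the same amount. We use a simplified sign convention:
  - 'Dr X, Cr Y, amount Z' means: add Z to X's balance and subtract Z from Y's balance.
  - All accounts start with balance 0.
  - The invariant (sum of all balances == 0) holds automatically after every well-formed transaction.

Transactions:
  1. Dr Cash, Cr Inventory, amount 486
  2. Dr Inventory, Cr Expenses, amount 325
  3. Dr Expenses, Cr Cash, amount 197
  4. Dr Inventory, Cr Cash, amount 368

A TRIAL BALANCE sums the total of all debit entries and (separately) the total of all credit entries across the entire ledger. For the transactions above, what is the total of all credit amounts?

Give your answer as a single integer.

Answer: 1376

Derivation:
Txn 1: credit+=486
Txn 2: credit+=325
Txn 3: credit+=197
Txn 4: credit+=368
Total credits = 1376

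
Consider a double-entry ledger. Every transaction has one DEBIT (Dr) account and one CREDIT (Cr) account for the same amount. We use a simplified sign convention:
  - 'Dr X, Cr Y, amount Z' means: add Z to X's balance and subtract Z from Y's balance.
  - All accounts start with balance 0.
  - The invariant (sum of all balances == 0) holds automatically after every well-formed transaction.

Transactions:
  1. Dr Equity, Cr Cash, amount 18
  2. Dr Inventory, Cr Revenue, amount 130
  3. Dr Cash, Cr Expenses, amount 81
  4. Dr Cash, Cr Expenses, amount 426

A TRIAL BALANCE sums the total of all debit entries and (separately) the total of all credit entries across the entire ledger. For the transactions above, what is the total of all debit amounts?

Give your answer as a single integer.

Txn 1: debit+=18
Txn 2: debit+=130
Txn 3: debit+=81
Txn 4: debit+=426
Total debits = 655

Answer: 655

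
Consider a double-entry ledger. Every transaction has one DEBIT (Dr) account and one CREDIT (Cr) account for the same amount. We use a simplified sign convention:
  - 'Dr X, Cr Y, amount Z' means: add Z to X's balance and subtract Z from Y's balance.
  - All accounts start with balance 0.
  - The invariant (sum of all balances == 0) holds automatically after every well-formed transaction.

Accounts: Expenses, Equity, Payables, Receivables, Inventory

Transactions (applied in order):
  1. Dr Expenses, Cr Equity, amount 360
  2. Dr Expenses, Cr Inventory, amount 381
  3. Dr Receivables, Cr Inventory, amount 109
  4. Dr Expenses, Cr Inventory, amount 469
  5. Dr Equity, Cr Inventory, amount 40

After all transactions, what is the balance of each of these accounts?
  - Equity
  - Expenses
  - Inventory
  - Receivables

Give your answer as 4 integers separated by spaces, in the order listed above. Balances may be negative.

Answer: -320 1210 -999 109

Derivation:
After txn 1 (Dr Expenses, Cr Equity, amount 360): Equity=-360 Expenses=360
After txn 2 (Dr Expenses, Cr Inventory, amount 381): Equity=-360 Expenses=741 Inventory=-381
After txn 3 (Dr Receivables, Cr Inventory, amount 109): Equity=-360 Expenses=741 Inventory=-490 Receivables=109
After txn 4 (Dr Expenses, Cr Inventory, amount 469): Equity=-360 Expenses=1210 Inventory=-959 Receivables=109
After txn 5 (Dr Equity, Cr Inventory, amount 40): Equity=-320 Expenses=1210 Inventory=-999 Receivables=109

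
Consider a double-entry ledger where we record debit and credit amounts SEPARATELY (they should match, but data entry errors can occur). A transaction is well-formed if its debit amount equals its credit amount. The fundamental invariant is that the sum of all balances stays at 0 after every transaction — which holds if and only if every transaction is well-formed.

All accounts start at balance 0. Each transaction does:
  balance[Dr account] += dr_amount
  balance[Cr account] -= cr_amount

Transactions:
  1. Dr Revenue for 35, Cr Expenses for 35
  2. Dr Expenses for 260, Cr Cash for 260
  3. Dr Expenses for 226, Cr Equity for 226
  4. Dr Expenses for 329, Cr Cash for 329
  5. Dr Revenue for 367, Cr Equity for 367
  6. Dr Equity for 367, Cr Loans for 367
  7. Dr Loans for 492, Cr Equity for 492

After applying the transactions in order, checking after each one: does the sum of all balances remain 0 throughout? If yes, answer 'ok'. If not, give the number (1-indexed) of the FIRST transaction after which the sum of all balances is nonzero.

After txn 1: dr=35 cr=35 sum_balances=0
After txn 2: dr=260 cr=260 sum_balances=0
After txn 3: dr=226 cr=226 sum_balances=0
After txn 4: dr=329 cr=329 sum_balances=0
After txn 5: dr=367 cr=367 sum_balances=0
After txn 6: dr=367 cr=367 sum_balances=0
After txn 7: dr=492 cr=492 sum_balances=0

Answer: ok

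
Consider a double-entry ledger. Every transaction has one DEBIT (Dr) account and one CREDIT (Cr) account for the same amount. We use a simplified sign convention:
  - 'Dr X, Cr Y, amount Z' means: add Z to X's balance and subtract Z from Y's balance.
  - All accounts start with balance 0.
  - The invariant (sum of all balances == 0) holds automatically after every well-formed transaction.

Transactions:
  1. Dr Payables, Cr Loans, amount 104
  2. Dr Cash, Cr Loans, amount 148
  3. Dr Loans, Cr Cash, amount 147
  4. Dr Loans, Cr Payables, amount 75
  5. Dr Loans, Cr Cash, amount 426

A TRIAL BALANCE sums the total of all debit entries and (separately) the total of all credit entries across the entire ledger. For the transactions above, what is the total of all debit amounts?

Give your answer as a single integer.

Txn 1: debit+=104
Txn 2: debit+=148
Txn 3: debit+=147
Txn 4: debit+=75
Txn 5: debit+=426
Total debits = 900

Answer: 900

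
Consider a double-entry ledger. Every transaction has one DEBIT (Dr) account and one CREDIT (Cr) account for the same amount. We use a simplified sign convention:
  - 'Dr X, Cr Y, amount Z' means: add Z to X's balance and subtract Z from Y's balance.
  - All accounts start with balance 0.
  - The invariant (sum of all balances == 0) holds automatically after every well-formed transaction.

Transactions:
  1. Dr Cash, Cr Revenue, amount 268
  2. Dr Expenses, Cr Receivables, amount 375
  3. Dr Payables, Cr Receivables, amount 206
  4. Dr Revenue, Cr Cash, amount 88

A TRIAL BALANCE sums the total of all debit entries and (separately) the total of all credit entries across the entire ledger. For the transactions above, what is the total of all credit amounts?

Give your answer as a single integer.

Txn 1: credit+=268
Txn 2: credit+=375
Txn 3: credit+=206
Txn 4: credit+=88
Total credits = 937

Answer: 937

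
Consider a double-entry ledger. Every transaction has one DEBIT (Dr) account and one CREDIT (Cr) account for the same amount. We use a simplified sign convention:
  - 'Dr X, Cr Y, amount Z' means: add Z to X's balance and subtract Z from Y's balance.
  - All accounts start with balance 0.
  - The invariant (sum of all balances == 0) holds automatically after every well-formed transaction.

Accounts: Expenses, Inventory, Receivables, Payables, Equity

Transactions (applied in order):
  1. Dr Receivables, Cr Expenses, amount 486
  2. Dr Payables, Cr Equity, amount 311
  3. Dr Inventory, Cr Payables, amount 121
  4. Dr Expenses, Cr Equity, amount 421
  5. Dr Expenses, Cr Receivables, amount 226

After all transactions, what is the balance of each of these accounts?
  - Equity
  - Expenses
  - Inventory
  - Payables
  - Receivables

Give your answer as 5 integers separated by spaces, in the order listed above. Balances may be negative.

After txn 1 (Dr Receivables, Cr Expenses, amount 486): Expenses=-486 Receivables=486
After txn 2 (Dr Payables, Cr Equity, amount 311): Equity=-311 Expenses=-486 Payables=311 Receivables=486
After txn 3 (Dr Inventory, Cr Payables, amount 121): Equity=-311 Expenses=-486 Inventory=121 Payables=190 Receivables=486
After txn 4 (Dr Expenses, Cr Equity, amount 421): Equity=-732 Expenses=-65 Inventory=121 Payables=190 Receivables=486
After txn 5 (Dr Expenses, Cr Receivables, amount 226): Equity=-732 Expenses=161 Inventory=121 Payables=190 Receivables=260

Answer: -732 161 121 190 260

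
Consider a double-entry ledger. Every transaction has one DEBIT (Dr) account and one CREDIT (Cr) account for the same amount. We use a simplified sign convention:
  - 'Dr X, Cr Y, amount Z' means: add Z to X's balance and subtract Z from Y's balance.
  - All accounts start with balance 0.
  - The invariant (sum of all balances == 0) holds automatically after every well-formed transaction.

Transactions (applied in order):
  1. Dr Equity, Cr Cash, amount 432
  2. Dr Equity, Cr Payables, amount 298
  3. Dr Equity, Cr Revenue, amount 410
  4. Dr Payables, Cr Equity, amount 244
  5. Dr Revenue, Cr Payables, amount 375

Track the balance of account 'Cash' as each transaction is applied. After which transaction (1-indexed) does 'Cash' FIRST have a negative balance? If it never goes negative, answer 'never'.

After txn 1: Cash=-432

Answer: 1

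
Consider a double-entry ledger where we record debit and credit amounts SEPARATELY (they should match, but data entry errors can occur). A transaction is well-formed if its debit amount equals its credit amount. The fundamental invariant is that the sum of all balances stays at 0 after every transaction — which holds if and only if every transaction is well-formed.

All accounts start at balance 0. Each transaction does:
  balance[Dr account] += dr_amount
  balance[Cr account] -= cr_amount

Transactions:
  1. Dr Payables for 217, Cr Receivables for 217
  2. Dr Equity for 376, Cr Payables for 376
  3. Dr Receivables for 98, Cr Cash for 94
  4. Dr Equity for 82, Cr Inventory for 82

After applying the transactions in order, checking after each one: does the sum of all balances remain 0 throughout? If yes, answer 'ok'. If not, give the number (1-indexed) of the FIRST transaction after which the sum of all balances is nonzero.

After txn 1: dr=217 cr=217 sum_balances=0
After txn 2: dr=376 cr=376 sum_balances=0
After txn 3: dr=98 cr=94 sum_balances=4
After txn 4: dr=82 cr=82 sum_balances=4

Answer: 3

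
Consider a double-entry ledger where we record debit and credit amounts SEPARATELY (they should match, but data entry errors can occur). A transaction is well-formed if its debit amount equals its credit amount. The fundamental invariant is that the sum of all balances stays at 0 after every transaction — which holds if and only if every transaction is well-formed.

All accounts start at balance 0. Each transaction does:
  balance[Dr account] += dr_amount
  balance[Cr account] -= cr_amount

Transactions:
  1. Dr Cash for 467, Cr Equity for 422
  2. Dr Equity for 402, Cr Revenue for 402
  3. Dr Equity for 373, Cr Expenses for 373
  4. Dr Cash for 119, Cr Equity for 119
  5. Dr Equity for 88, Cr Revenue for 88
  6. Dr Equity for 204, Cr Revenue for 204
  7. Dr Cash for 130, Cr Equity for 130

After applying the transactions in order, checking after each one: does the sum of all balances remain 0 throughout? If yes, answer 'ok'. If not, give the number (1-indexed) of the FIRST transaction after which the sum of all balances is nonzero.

Answer: 1

Derivation:
After txn 1: dr=467 cr=422 sum_balances=45
After txn 2: dr=402 cr=402 sum_balances=45
After txn 3: dr=373 cr=373 sum_balances=45
After txn 4: dr=119 cr=119 sum_balances=45
After txn 5: dr=88 cr=88 sum_balances=45
After txn 6: dr=204 cr=204 sum_balances=45
After txn 7: dr=130 cr=130 sum_balances=45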